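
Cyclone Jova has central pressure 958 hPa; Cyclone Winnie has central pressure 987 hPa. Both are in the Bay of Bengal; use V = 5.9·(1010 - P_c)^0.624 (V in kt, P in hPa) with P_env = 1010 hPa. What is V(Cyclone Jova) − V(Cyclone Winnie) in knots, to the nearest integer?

Cyclone Jova: ΔP = 52; V ≈ 5.9 × 52^0.624 ≈ 69.44 kt.
Cyclone Winnie: ΔP = 23; V ≈ 5.9 × 23^0.624 ≈ 41.74 kt.
Difference ≈ 69.44 − 41.74 = 27.70 → 28 kt.

28 kt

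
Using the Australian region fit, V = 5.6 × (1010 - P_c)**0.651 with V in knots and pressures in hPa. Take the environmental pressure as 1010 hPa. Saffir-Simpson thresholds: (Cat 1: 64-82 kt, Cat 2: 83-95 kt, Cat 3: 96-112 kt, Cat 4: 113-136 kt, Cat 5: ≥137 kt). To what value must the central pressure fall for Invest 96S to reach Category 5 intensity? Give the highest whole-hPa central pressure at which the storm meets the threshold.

874 hPa

Category 5 begins at V = 137 kt.
Required ΔP = (137/5.6)^(1/0.651) = 24.464^1.536 ≈ 135.81 hPa.
P_c ≤ 1010 − 135.81 = 874.19, so the highest integer P_c is 874 hPa.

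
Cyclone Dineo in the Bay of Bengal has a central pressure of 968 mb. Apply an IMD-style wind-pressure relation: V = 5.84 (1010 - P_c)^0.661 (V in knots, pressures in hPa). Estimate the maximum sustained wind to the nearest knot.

ΔP = 1010 − 968 = 42 mb.
42^0.661 ≈ 11.830.
V ≈ 5.84 × 11.830 ≈ 69.1 kt.

69 kt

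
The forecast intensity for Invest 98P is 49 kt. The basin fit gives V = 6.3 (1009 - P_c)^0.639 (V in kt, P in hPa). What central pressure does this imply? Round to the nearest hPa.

ΔP = (V / 6.3)^(1/0.639) = (49/6.3)^1.565.
49/6.3 = 7.778; 7.778^1.565 ≈ 24.78 hPa.
P_c = 1009 − 24.78 = 984.22 ≈ 984 hPa.

984 hPa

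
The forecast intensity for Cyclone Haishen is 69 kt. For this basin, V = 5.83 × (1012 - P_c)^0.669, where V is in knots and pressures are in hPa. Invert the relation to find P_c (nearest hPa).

972 hPa

ΔP = (V / 5.83)^(1/0.669) = (69/5.83)^1.495.
69/5.83 = 11.835; 11.835^1.495 ≈ 40.19 hPa.
P_c = 1012 − 40.19 = 971.81 ≈ 972 hPa.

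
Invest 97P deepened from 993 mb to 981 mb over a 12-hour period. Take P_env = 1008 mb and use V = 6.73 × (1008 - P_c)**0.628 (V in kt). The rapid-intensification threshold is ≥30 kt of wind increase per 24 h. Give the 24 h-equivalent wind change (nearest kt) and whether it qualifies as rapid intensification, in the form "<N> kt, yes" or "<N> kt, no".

V₁: ΔP = 15, V ≈ 6.73 × 15^0.628 ≈ 36.86 kt.
V₂: ΔP = 27, V ≈ 6.73 × 27^0.628 ≈ 53.32 kt.
ΔV over 12 h = 16.46 kt → 24 h equivalent = 16.46 × 24/12 ≈ 32.92 kt.
33 kt ≥ 30 kt ⇒ rapid intensification.

33 kt, yes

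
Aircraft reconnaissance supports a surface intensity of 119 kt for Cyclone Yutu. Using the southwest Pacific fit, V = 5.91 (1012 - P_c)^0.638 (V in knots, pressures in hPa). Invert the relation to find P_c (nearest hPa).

901 hPa

ΔP = (V / 5.91)^(1/0.638) = (119/5.91)^1.567.
119/5.91 = 20.135; 20.135^1.567 ≈ 110.62 hPa.
P_c = 1012 − 110.62 = 901.38 ≈ 901 hPa.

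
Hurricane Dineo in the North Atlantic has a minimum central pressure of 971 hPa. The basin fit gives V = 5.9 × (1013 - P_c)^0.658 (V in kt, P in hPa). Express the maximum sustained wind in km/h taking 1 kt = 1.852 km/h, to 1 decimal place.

127.8 km/h

ΔP = 1013 − 971 = 42 hPa.
V ≈ 5.9 × 42^0.658 = 5.9 × 11.698 ≈ 69.016 kt.
69.016 × 1.852 ≈ 127.82 km/h → 127.8 km/h.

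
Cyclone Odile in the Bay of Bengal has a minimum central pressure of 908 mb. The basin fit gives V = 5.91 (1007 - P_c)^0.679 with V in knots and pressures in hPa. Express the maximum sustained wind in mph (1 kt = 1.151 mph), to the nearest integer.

154 mph

ΔP = 1007 − 908 = 99 mb.
V ≈ 5.91 × 99^0.679 = 5.91 × 22.648 ≈ 133.852 kt.
133.852 × 1.151 ≈ 154.06 mph → 154 mph.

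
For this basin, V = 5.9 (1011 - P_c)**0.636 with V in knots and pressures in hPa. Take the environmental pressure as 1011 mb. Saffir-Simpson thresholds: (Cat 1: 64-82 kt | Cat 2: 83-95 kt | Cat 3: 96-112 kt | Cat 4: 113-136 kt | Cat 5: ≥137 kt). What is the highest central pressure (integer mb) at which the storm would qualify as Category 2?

947 mb

Category 2 begins at V = 83 kt.
Required ΔP = (83/5.9)^(1/0.636) = 14.068^1.572 ≈ 63.88 mb.
P_c ≤ 1011 − 63.88 = 947.12, so the highest integer P_c is 947 mb.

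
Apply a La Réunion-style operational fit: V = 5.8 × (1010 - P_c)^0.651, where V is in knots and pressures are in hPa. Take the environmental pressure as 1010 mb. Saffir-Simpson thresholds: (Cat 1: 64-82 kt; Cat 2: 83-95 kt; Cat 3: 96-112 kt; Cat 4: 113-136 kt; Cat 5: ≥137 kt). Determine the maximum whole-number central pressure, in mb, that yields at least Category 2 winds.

Category 2 begins at V = 83 kt.
Required ΔP = (83/5.8)^(1/0.651) = 14.310^1.536 ≈ 59.59 mb.
P_c ≤ 1010 − 59.59 = 950.41, so the highest integer P_c is 950 mb.

950 mb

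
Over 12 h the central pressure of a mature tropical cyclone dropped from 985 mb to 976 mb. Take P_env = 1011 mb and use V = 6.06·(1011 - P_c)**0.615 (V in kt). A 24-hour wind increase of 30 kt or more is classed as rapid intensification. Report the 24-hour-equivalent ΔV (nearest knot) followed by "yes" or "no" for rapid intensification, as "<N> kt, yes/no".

V₁: ΔP = 26, V ≈ 6.06 × 26^0.615 ≈ 44.94 kt.
V₂: ΔP = 35, V ≈ 6.06 × 35^0.615 ≈ 53.96 kt.
ΔV over 12 h = 9.02 kt → 24 h equivalent = 9.02 × 24/12 ≈ 18.04 kt.
18 kt < 30 kt ⇒ not rapid intensification.

18 kt, no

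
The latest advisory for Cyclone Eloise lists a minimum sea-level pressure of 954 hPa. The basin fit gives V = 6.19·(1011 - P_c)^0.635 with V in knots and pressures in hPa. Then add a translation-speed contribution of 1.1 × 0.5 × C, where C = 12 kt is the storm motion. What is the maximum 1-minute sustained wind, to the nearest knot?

ΔP = 1011 − 954 = 57 hPa.
57^0.635 ≈ 13.031.
V ≈ 6.19 × 13.031 ≈ 80.7 kt.
Translation term: 1.1 × 0.5 × 12 = 6.6 kt.
Corrected V ≈ 87.3 kt → 87 kt.

87 kt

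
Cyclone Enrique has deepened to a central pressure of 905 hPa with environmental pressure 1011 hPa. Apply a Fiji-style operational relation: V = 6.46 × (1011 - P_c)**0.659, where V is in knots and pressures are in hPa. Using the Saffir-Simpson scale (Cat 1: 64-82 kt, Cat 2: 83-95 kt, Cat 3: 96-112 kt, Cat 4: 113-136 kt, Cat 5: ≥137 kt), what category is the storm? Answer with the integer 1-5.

ΔP = 1011 − 905 = 106 hPa.
V ≈ 6.46 × 106^0.659 = 6.46 × 21.61 ≈ 140 kt.
140 kt falls in the Category 5 band.

5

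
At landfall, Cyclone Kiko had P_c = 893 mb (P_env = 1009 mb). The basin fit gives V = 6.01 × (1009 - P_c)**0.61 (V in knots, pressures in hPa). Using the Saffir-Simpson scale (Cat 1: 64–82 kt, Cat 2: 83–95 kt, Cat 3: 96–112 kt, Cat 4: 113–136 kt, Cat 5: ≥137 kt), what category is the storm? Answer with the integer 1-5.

ΔP = 1009 − 893 = 116 mb.
V ≈ 6.01 × 116^0.61 = 6.01 × 18.17 ≈ 109 kt.
109 kt falls in the Category 3 band.

3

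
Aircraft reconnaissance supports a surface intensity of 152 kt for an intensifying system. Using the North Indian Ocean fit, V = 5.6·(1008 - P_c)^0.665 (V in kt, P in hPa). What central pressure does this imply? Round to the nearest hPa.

865 hPa

ΔP = (V / 5.6)^(1/0.665) = (152/5.6)^1.504.
152/5.6 = 27.143; 27.143^1.504 ≈ 143.18 hPa.
P_c = 1008 − 143.18 = 864.82 ≈ 865 hPa.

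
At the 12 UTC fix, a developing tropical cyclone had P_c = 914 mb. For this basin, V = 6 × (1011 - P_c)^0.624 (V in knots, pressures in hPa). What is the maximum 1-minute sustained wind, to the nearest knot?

ΔP = 1011 − 914 = 97 mb.
97^0.624 ≈ 17.368.
V ≈ 6 × 17.368 ≈ 104.2 kt.

104 kt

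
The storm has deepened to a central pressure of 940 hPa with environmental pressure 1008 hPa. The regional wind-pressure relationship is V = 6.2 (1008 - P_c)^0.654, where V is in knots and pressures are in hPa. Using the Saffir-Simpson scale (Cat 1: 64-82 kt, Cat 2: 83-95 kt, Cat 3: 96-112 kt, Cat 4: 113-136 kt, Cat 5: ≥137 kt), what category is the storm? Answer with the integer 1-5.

3

ΔP = 1008 − 940 = 68 hPa.
V ≈ 6.2 × 68^0.654 = 6.2 × 15.79 ≈ 98 kt.
98 kt falls in the Category 3 band.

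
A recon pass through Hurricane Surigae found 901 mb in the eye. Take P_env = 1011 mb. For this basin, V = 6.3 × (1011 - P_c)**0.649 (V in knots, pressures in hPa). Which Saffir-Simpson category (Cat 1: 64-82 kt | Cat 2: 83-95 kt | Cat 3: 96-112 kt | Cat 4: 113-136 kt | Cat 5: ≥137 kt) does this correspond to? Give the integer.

ΔP = 1011 − 901 = 110 mb.
V ≈ 6.3 × 110^0.649 = 6.3 × 21.13 ≈ 133 kt.
133 kt falls in the Category 4 band.

4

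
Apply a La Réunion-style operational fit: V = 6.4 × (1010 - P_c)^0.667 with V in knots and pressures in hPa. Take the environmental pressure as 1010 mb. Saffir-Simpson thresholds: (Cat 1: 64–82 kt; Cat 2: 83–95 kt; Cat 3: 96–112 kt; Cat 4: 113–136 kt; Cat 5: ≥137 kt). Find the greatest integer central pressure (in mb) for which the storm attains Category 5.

911 mb

Category 5 begins at V = 137 kt.
Required ΔP = (137/6.4)^(1/0.667) = 21.406^1.499 ≈ 98.81 mb.
P_c ≤ 1010 − 98.81 = 911.19, so the highest integer P_c is 911 mb.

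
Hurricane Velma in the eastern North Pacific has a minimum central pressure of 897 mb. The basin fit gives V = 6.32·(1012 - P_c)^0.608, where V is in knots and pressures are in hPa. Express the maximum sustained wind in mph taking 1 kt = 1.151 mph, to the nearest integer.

130 mph

ΔP = 1012 − 897 = 115 mb.
V ≈ 6.32 × 115^0.608 = 6.32 × 17.902 ≈ 113.141 kt.
113.141 × 1.151 ≈ 130.23 mph → 130 mph.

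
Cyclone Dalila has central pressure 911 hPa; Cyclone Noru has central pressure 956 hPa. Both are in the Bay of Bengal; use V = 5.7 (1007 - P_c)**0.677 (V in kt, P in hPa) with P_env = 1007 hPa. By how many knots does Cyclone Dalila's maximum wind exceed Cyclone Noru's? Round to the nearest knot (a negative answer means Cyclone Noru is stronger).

44 kt

Cyclone Dalila: ΔP = 96; V ≈ 5.7 × 96^0.677 ≈ 125.28 kt.
Cyclone Noru: ΔP = 51; V ≈ 5.7 × 51^0.677 ≈ 81.64 kt.
Difference ≈ 125.28 − 81.64 = 43.64 → 44 kt.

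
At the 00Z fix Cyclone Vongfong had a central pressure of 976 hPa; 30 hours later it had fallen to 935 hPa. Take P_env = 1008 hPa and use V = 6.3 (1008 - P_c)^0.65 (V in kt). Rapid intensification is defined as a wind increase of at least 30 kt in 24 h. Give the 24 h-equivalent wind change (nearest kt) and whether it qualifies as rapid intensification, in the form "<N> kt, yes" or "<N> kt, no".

V₁: ΔP = 32, V ≈ 6.3 × 32^0.65 ≈ 59.94 kt.
V₂: ΔP = 73, V ≈ 6.3 × 73^0.65 ≈ 102.45 kt.
ΔV over 30 h = 42.51 kt → 24 h equivalent = 42.51 × 24/30 ≈ 34.01 kt.
34 kt ≥ 30 kt ⇒ rapid intensification.

34 kt, yes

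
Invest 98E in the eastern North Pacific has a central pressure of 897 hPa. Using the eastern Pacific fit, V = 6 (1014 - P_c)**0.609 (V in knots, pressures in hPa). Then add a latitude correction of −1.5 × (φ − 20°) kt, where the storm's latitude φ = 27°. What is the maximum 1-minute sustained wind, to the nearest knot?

ΔP = 1014 − 897 = 117 hPa.
117^0.609 ≈ 18.177.
V ≈ 6 × 18.177 ≈ 109.1 kt.
Latitude correction: −1.5 × (27 − 20) = -10.5 kt.
Corrected V ≈ 98.6 kt → 99 kt.

99 kt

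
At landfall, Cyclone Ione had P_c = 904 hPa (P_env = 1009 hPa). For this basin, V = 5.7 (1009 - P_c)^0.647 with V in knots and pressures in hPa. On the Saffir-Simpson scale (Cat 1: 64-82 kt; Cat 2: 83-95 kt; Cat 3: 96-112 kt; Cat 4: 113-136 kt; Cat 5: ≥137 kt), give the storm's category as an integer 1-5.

4

ΔP = 1009 − 904 = 105 hPa.
V ≈ 5.7 × 105^0.647 = 5.7 × 20.31 ≈ 116 kt.
116 kt falls in the Category 4 band.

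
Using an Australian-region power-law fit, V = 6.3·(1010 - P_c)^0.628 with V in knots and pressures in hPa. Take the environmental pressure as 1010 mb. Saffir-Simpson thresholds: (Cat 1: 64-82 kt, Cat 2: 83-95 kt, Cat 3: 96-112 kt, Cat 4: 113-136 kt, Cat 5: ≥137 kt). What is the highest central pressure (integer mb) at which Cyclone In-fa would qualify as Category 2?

Category 2 begins at V = 83 kt.
Required ΔP = (83/6.3)^(1/0.628) = 13.175^1.592 ≈ 60.68 mb.
P_c ≤ 1010 − 60.68 = 949.32, so the highest integer P_c is 949 mb.

949 mb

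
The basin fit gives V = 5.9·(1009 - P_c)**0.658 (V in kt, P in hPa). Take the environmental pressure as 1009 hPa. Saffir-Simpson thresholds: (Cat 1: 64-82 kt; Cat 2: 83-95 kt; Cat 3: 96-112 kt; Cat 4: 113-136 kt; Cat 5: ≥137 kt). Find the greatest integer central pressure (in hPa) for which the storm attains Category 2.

Category 2 begins at V = 83 kt.
Required ΔP = (83/5.9)^(1/0.658) = 14.068^1.520 ≈ 55.59 hPa.
P_c ≤ 1009 − 55.59 = 953.41, so the highest integer P_c is 953 hPa.

953 hPa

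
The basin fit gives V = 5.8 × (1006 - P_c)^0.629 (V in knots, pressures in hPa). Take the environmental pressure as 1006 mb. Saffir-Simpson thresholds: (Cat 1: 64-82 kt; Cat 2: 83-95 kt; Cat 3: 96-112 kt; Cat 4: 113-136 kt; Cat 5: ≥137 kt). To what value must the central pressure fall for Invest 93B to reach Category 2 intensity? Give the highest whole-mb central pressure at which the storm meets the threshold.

Category 2 begins at V = 83 kt.
Required ΔP = (83/5.8)^(1/0.629) = 14.310^1.590 ≈ 68.75 mb.
P_c ≤ 1006 − 68.75 = 937.25, so the highest integer P_c is 937 mb.

937 mb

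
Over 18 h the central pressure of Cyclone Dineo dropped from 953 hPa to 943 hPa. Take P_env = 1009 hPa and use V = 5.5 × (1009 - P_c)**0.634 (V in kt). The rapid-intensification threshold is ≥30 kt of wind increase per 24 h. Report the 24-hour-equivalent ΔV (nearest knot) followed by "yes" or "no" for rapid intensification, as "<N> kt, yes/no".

V₁: ΔP = 56, V ≈ 5.5 × 56^0.634 ≈ 70.59 kt.
V₂: ΔP = 66, V ≈ 5.5 × 66^0.634 ≈ 78.33 kt.
ΔV over 18 h = 7.74 kt → 24 h equivalent = 7.74 × 24/18 ≈ 10.32 kt.
10 kt < 30 kt ⇒ not rapid intensification.

10 kt, no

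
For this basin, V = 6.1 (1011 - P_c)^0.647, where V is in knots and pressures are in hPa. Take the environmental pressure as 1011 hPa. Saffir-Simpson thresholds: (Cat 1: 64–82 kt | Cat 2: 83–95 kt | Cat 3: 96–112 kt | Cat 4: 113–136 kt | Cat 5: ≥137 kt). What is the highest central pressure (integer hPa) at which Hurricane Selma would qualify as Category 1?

973 hPa

Category 1 begins at V = 64 kt.
Required ΔP = (64/6.1)^(1/0.647) = 10.492^1.546 ≈ 37.83 hPa.
P_c ≤ 1011 − 37.83 = 973.17, so the highest integer P_c is 973 hPa.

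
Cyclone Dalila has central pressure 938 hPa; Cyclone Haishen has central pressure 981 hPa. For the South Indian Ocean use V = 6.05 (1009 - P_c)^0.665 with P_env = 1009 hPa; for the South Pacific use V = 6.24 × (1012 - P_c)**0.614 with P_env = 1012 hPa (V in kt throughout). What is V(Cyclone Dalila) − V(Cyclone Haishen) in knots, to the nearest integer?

Cyclone Dalila: ΔP = 71; V ≈ 6.05 × 71^0.665 ≈ 103.00 kt.
Cyclone Haishen: ΔP = 31; V ≈ 6.24 × 31^0.614 ≈ 51.39 kt.
Difference ≈ 103.00 − 51.39 = 51.61 → 52 kt.

52 kt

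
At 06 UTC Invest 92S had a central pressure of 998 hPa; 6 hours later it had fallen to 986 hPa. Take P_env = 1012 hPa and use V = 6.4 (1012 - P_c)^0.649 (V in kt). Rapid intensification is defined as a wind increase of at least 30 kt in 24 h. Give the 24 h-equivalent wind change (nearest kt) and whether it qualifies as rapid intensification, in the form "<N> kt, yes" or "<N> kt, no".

V₁: ΔP = 14, V ≈ 6.4 × 14^0.649 ≈ 35.48 kt.
V₂: ΔP = 26, V ≈ 6.4 × 26^0.649 ≈ 53.03 kt.
ΔV over 6 h = 17.55 kt → 24 h equivalent = 17.55 × 24/6 ≈ 70.20 kt.
70 kt ≥ 30 kt ⇒ rapid intensification.

70 kt, yes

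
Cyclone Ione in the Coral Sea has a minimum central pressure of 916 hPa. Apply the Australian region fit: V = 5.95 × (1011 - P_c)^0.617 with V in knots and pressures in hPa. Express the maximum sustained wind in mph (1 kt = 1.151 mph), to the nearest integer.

ΔP = 1011 − 916 = 95 hPa.
V ≈ 5.95 × 95^0.617 = 5.95 × 16.606 ≈ 98.804 kt.
98.804 × 1.151 ≈ 113.72 mph → 114 mph.

114 mph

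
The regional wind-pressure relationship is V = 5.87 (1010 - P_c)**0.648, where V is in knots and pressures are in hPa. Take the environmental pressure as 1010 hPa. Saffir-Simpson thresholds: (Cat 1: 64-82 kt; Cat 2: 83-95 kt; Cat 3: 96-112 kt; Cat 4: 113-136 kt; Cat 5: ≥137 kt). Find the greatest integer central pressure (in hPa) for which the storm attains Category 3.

Category 3 begins at V = 96 kt.
Required ΔP = (96/5.87)^(1/0.648) = 16.354^1.543 ≈ 74.63 hPa.
P_c ≤ 1010 − 74.63 = 935.37, so the highest integer P_c is 935 hPa.

935 hPa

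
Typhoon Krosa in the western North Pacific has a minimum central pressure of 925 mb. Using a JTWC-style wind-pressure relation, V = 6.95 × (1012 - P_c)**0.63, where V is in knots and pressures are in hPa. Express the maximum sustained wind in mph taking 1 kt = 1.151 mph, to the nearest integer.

133 mph

ΔP = 1012 − 925 = 87 mb.
V ≈ 6.95 × 87^0.63 = 6.95 × 16.669 ≈ 115.846 kt.
115.846 × 1.151 ≈ 133.34 mph → 133 mph.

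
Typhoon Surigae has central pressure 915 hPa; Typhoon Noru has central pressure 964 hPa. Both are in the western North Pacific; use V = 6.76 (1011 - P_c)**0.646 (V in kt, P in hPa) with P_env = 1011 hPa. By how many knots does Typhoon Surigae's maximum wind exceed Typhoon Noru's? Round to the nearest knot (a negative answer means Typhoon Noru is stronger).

48 kt

Typhoon Surigae: ΔP = 96; V ≈ 6.76 × 96^0.646 ≈ 128.97 kt.
Typhoon Noru: ΔP = 47; V ≈ 6.76 × 47^0.646 ≈ 81.31 kt.
Difference ≈ 128.97 − 81.31 = 47.66 → 48 kt.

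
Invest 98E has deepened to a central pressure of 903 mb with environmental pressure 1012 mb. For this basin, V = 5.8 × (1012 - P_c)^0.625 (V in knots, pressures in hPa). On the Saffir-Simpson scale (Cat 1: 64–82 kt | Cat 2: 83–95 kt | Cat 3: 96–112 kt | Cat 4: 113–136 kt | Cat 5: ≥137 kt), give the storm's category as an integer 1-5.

ΔP = 1012 − 903 = 109 mb.
V ≈ 5.8 × 109^0.625 = 5.8 × 18.77 ≈ 109 kt.
109 kt falls in the Category 3 band.

3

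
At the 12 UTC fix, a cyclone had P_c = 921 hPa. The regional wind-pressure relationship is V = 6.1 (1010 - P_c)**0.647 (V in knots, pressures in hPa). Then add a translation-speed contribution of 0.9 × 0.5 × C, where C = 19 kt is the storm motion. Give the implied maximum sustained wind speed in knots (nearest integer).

120 kt

ΔP = 1010 − 921 = 89 hPa.
89^0.647 ≈ 18.250.
V ≈ 6.1 × 18.250 ≈ 111.3 kt.
Translation term: 0.9 × 0.5 × 19 = 8.55 kt.
Corrected V ≈ 119.85 kt → 120 kt.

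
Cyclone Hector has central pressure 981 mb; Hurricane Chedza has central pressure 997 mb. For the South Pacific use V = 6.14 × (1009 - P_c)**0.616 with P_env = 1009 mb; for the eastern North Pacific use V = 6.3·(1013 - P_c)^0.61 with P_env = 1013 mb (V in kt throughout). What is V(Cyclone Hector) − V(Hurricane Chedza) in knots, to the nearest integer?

Cyclone Hector: ΔP = 28; V ≈ 6.14 × 28^0.616 ≈ 47.82 kt.
Hurricane Chedza: ΔP = 16; V ≈ 6.3 × 16^0.61 ≈ 34.19 kt.
Difference ≈ 47.82 − 34.19 = 13.63 → 14 kt.

14 kt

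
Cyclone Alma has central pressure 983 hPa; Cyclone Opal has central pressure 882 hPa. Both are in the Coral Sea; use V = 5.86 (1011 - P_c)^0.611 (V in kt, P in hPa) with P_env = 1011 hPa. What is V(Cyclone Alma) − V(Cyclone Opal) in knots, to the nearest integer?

-69 kt

Cyclone Alma: ΔP = 28; V ≈ 5.86 × 28^0.611 ≈ 44.89 kt.
Cyclone Opal: ΔP = 129; V ≈ 5.86 × 129^0.611 ≈ 114.15 kt.
Difference ≈ 44.89 − 114.15 = -69.26 → -69 kt.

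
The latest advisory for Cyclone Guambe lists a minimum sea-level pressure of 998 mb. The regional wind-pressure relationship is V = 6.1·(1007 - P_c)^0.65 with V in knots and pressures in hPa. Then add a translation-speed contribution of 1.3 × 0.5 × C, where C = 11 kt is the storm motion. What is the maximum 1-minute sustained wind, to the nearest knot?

ΔP = 1007 − 998 = 9 mb.
9^0.65 ≈ 4.171.
V ≈ 6.1 × 4.171 ≈ 25.4 kt.
Translation term: 1.3 × 0.5 × 11 = 7.15 kt.
Corrected V ≈ 32.55 kt → 33 kt.

33 kt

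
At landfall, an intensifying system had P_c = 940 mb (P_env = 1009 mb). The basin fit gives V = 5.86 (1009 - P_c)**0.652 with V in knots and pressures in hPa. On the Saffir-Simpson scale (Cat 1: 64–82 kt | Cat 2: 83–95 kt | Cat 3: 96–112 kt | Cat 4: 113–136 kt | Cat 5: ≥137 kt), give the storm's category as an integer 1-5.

ΔP = 1009 − 940 = 69 mb.
V ≈ 5.86 × 69^0.652 = 5.86 × 15.81 ≈ 93 kt.
93 kt falls in the Category 2 band.

2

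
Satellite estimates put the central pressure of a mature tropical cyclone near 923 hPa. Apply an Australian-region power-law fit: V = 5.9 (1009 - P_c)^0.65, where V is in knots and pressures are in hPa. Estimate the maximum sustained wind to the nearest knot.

107 kt

ΔP = 1009 − 923 = 86 hPa.
86^0.65 ≈ 18.089.
V ≈ 5.9 × 18.089 ≈ 106.7 kt.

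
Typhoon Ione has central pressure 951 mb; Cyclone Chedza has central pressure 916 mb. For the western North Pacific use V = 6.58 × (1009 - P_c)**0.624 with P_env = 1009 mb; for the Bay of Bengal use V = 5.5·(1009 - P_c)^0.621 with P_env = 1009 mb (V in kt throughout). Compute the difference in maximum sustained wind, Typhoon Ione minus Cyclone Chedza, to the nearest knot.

Typhoon Ione: ΔP = 58; V ≈ 6.58 × 58^0.624 ≈ 82.91 kt.
Cyclone Chedza: ΔP = 93; V ≈ 5.5 × 93^0.621 ≈ 91.79 kt.
Difference ≈ 82.91 − 91.79 = -8.88 → -9 kt.

-9 kt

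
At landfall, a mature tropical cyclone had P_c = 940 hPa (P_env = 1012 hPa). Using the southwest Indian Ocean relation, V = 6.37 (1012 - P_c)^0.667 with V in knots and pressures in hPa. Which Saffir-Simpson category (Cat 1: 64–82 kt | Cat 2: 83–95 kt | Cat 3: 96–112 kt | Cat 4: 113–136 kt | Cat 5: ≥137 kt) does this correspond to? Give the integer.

ΔP = 1012 − 940 = 72 hPa.
V ≈ 6.37 × 72^0.667 = 6.37 × 17.33 ≈ 110 kt.
110 kt falls in the Category 3 band.

3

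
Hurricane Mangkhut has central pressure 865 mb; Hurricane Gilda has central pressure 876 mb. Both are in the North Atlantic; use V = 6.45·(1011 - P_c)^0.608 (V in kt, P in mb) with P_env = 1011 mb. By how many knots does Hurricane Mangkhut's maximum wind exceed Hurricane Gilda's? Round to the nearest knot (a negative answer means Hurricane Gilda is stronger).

6 kt

Hurricane Mangkhut: ΔP = 146; V ≈ 6.45 × 146^0.608 ≈ 133.50 kt.
Hurricane Gilda: ΔP = 135; V ≈ 6.45 × 135^0.608 ≈ 127.29 kt.
Difference ≈ 133.50 − 127.29 = 6.21 → 6 kt.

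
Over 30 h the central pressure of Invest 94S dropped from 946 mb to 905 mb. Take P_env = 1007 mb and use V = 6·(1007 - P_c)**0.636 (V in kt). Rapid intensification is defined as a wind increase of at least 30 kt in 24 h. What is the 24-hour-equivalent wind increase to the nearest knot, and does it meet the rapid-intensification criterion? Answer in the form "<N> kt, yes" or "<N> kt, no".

V₁: ΔP = 61, V ≈ 6 × 61^0.636 ≈ 81.96 kt.
V₂: ΔP = 102, V ≈ 6 × 102^0.636 ≈ 113.66 kt.
ΔV over 30 h = 31.70 kt → 24 h equivalent = 31.70 × 24/30 ≈ 25.36 kt.
25 kt < 30 kt ⇒ not rapid intensification.

25 kt, no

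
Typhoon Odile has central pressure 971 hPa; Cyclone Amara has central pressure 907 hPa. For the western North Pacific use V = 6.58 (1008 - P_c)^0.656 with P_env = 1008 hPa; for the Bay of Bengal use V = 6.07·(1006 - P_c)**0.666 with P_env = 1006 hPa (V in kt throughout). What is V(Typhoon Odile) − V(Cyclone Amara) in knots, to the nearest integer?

Typhoon Odile: ΔP = 37; V ≈ 6.58 × 37^0.656 ≈ 70.30 kt.
Cyclone Amara: ΔP = 99; V ≈ 6.07 × 99^0.666 ≈ 129.50 kt.
Difference ≈ 70.30 − 129.50 = -59.20 → -59 kt.

-59 kt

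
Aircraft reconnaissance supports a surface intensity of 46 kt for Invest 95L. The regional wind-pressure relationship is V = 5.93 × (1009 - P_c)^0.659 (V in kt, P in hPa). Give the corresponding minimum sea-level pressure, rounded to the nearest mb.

987 mb

ΔP = (V / 5.93)^(1/0.659) = (46/5.93)^1.517.
46/5.93 = 7.757; 7.757^1.517 ≈ 22.39 mb.
P_c = 1009 − 22.39 = 986.61 ≈ 987 mb.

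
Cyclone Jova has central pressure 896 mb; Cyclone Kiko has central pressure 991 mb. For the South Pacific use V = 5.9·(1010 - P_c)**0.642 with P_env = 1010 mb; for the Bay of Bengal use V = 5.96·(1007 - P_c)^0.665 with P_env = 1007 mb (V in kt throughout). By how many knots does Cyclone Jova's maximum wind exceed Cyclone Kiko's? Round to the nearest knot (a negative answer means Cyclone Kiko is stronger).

86 kt

Cyclone Jova: ΔP = 114; V ≈ 5.9 × 114^0.642 ≈ 123.42 kt.
Cyclone Kiko: ΔP = 16; V ≈ 5.96 × 16^0.665 ≈ 37.67 kt.
Difference ≈ 123.42 − 37.67 = 85.75 → 86 kt.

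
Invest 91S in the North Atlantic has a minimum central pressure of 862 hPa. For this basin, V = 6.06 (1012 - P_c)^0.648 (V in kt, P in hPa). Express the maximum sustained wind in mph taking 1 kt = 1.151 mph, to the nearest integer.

179 mph

ΔP = 1012 − 862 = 150 hPa.
V ≈ 6.06 × 150^0.648 = 6.06 × 25.710 ≈ 155.804 kt.
155.804 × 1.151 ≈ 179.33 mph → 179 mph.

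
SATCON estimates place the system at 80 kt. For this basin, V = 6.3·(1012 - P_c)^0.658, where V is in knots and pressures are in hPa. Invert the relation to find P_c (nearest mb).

964 mb

ΔP = (V / 6.3)^(1/0.658) = (80/6.3)^1.520.
80/6.3 = 12.698; 12.698^1.520 ≈ 47.58 mb.
P_c = 1012 − 47.58 = 964.42 ≈ 964 mb.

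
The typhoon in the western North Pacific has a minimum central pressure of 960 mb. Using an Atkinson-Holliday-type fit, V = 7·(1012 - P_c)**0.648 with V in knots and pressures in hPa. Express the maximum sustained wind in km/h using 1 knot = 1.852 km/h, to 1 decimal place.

ΔP = 1012 − 960 = 52 mb.
V ≈ 7 × 52^0.648 = 7 × 12.941 ≈ 90.587 kt.
90.587 × 1.852 ≈ 167.77 km/h → 167.8 km/h.

167.8 km/h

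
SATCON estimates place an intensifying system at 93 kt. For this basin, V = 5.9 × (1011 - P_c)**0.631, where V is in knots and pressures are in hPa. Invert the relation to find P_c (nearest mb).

932 mb

ΔP = (V / 5.9)^(1/0.631) = (93/5.9)^1.585.
93/5.9 = 15.763; 15.763^1.585 ≈ 79.07 mb.
P_c = 1011 − 79.07 = 931.93 ≈ 932 mb.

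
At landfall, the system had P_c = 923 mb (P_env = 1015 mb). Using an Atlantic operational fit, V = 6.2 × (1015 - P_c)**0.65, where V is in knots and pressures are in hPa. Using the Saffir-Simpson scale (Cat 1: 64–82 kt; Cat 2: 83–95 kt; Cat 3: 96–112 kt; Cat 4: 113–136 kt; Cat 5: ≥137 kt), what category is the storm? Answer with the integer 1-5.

ΔP = 1015 − 923 = 92 mb.
V ≈ 6.2 × 92^0.65 = 6.2 × 18.90 ≈ 117 kt.
117 kt falls in the Category 4 band.

4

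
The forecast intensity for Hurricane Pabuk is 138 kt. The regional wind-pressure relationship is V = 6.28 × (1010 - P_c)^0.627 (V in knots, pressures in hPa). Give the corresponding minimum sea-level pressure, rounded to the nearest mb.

ΔP = (V / 6.28)^(1/0.627) = (138/6.28)^1.595.
138/6.28 = 21.975; 21.975^1.595 ≈ 138.11 mb.
P_c = 1010 − 138.11 = 871.89 ≈ 872 mb.

872 mb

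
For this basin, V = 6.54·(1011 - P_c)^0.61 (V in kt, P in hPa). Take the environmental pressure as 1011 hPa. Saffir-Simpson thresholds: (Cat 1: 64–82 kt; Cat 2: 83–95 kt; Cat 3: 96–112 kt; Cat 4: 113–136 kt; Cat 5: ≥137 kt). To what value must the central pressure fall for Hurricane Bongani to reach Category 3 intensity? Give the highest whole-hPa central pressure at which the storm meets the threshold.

929 hPa

Category 3 begins at V = 96 kt.
Required ΔP = (96/6.54)^(1/0.61) = 14.679^1.639 ≈ 81.77 hPa.
P_c ≤ 1011 − 81.77 = 929.23, so the highest integer P_c is 929 hPa.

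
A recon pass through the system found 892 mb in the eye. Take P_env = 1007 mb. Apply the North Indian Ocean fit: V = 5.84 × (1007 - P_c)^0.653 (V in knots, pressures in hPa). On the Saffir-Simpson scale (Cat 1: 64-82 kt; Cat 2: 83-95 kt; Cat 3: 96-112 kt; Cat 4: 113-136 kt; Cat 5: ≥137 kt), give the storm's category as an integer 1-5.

ΔP = 1007 − 892 = 115 mb.
V ≈ 5.84 × 115^0.653 = 5.84 × 22.16 ≈ 129 kt.
129 kt falls in the Category 4 band.

4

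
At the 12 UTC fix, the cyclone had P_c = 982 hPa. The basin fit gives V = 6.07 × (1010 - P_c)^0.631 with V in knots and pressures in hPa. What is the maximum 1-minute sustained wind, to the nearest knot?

ΔP = 1010 − 982 = 28 hPa.
28^0.631 ≈ 8.188.
V ≈ 6.07 × 8.188 ≈ 49.7 kt.

50 kt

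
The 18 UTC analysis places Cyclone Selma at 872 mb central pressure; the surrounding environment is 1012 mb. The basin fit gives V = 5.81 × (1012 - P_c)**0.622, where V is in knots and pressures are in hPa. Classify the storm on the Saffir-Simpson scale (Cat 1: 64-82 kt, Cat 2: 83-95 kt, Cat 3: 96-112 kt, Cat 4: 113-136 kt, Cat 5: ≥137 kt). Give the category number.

ΔP = 1012 − 872 = 140 mb.
V ≈ 5.81 × 140^0.622 = 5.81 × 21.62 ≈ 126 kt.
126 kt falls in the Category 4 band.

4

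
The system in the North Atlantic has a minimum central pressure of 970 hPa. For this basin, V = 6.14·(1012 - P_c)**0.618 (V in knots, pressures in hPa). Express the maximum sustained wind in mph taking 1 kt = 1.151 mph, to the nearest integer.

ΔP = 1012 − 970 = 42 hPa.
V ≈ 6.14 × 42^0.618 = 6.14 × 10.073 ≈ 61.850 kt.
61.850 × 1.151 ≈ 71.19 mph → 71 mph.

71 mph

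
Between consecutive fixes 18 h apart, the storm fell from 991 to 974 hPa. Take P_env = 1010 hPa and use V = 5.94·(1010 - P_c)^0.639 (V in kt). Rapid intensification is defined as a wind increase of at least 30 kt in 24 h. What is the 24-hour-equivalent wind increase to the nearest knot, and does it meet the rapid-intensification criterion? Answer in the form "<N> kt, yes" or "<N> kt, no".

V₁: ΔP = 19, V ≈ 5.94 × 19^0.639 ≈ 38.99 kt.
V₂: ΔP = 36, V ≈ 5.94 × 36^0.639 ≈ 58.65 kt.
ΔV over 18 h = 19.66 kt → 24 h equivalent = 19.66 × 24/18 ≈ 26.21 kt.
26 kt < 30 kt ⇒ not rapid intensification.

26 kt, no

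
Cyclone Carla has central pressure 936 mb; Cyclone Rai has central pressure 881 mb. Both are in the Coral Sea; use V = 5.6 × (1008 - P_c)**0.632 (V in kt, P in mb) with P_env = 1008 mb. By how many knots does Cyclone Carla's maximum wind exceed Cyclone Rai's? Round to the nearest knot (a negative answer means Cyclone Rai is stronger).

Cyclone Carla: ΔP = 72; V ≈ 5.6 × 72^0.632 ≈ 83.56 kt.
Cyclone Rai: ΔP = 127; V ≈ 5.6 × 127^0.632 ≈ 119.62 kt.
Difference ≈ 83.56 − 119.62 = -36.06 → -36 kt.

-36 kt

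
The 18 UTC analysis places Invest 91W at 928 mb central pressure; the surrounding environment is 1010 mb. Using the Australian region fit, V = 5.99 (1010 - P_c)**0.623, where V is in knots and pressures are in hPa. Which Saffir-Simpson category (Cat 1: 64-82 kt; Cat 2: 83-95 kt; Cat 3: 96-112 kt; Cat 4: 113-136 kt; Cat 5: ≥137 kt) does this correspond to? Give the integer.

ΔP = 1010 − 928 = 82 mb.
V ≈ 5.99 × 82^0.623 = 5.99 × 15.57 ≈ 93 kt.
93 kt falls in the Category 2 band.

2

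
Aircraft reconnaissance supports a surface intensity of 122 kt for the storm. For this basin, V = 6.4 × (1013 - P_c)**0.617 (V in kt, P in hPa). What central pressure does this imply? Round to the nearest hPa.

894 hPa

ΔP = (V / 6.4)^(1/0.617) = (122/6.4)^1.621.
122/6.4 = 19.062; 19.062^1.621 ≈ 118.81 hPa.
P_c = 1013 − 118.81 = 894.19 ≈ 894 hPa.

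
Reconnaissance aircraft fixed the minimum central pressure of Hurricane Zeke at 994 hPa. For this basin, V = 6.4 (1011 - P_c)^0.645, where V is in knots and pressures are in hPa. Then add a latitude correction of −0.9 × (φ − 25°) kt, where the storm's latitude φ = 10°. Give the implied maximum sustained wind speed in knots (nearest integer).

53 kt

ΔP = 1011 − 994 = 17 hPa.
17^0.645 ≈ 6.218.
V ≈ 6.4 × 6.218 ≈ 39.8 kt.
Latitude correction: −0.9 × (10 − 25) = 13.5 kt.
Corrected V ≈ 53.3 kt → 53 kt.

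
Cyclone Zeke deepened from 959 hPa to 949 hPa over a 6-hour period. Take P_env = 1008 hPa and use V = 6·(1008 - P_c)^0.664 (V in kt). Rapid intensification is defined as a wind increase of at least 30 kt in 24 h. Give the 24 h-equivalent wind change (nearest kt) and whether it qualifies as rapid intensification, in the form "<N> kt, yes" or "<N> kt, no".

42 kt, yes

V₁: ΔP = 49, V ≈ 6 × 49^0.664 ≈ 79.51 kt.
V₂: ΔP = 59, V ≈ 6 × 59^0.664 ≈ 89.95 kt.
ΔV over 6 h = 10.44 kt → 24 h equivalent = 10.44 × 24/6 ≈ 41.76 kt.
42 kt ≥ 30 kt ⇒ rapid intensification.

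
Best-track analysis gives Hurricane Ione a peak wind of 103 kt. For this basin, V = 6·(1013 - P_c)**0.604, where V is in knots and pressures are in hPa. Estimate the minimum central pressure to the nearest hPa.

ΔP = (V / 6)^(1/0.604) = (103/6)^1.656.
103/6 = 17.167; 17.167^1.656 ≈ 110.71 hPa.
P_c = 1013 − 110.71 = 902.29 ≈ 902 hPa.

902 hPa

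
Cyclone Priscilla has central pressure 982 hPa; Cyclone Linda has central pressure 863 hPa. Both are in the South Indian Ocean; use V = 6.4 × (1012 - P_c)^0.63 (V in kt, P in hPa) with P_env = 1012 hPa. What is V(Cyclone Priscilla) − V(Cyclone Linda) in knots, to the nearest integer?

-95 kt

Cyclone Priscilla: ΔP = 30; V ≈ 6.4 × 30^0.63 ≈ 54.55 kt.
Cyclone Linda: ΔP = 149; V ≈ 6.4 × 149^0.63 ≈ 149.72 kt.
Difference ≈ 54.55 − 149.72 = -95.17 → -95 kt.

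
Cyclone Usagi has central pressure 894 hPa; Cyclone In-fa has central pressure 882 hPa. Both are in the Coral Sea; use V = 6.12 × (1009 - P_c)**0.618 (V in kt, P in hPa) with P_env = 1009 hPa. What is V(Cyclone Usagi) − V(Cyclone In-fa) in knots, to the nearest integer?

-7 kt

Cyclone Usagi: ΔP = 115; V ≈ 6.12 × 115^0.618 ≈ 114.88 kt.
Cyclone In-fa: ΔP = 127; V ≈ 6.12 × 127^0.618 ≈ 122.15 kt.
Difference ≈ 114.88 − 122.15 = -7.27 → -7 kt.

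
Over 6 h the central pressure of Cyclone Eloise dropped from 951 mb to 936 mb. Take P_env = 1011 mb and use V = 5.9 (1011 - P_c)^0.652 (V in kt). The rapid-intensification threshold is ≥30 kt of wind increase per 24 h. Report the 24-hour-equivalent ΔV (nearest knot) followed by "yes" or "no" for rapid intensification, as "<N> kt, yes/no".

V₁: ΔP = 60, V ≈ 5.9 × 60^0.652 ≈ 85.15 kt.
V₂: ΔP = 75, V ≈ 5.9 × 75^0.652 ≈ 98.49 kt.
ΔV over 6 h = 13.34 kt → 24 h equivalent = 13.34 × 24/6 ≈ 53.36 kt.
53 kt ≥ 30 kt ⇒ rapid intensification.

53 kt, yes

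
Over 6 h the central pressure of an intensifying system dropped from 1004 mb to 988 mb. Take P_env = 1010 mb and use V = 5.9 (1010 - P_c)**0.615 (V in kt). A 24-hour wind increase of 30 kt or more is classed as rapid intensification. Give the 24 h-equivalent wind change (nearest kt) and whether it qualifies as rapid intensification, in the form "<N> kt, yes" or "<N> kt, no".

V₁: ΔP = 6, V ≈ 5.9 × 6^0.615 ≈ 17.76 kt.
V₂: ΔP = 22, V ≈ 5.9 × 22^0.615 ≈ 39.49 kt.
ΔV over 6 h = 21.73 kt → 24 h equivalent = 21.73 × 24/6 ≈ 86.92 kt.
87 kt ≥ 30 kt ⇒ rapid intensification.

87 kt, yes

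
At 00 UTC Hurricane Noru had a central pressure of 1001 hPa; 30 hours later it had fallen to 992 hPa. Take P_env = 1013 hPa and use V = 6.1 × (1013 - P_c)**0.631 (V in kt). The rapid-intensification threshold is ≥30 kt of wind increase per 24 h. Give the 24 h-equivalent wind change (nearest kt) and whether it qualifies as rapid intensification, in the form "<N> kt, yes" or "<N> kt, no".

V₁: ΔP = 12, V ≈ 6.1 × 12^0.631 ≈ 29.26 kt.
V₂: ΔP = 21, V ≈ 6.1 × 21^0.631 ≈ 41.65 kt.
ΔV over 30 h = 12.39 kt → 24 h equivalent = 12.39 × 24/30 ≈ 9.91 kt.
10 kt < 30 kt ⇒ not rapid intensification.

10 kt, no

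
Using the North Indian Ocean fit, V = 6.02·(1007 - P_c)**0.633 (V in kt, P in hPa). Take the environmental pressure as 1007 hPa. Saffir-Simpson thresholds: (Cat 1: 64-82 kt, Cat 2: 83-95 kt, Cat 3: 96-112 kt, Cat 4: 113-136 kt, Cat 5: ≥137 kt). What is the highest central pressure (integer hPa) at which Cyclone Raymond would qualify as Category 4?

904 hPa

Category 4 begins at V = 113 kt.
Required ΔP = (113/6.02)^(1/0.633) = 18.771^1.580 ≈ 102.76 hPa.
P_c ≤ 1007 − 102.76 = 904.24, so the highest integer P_c is 904 hPa.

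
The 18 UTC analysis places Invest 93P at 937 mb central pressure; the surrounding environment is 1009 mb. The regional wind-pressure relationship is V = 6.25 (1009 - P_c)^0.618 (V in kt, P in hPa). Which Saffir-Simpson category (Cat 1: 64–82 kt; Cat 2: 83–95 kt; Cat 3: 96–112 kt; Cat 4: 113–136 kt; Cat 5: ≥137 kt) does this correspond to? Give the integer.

2

ΔP = 1009 − 937 = 72 mb.
V ≈ 6.25 × 72^0.618 = 6.25 × 14.06 ≈ 88 kt.
88 kt falls in the Category 2 band.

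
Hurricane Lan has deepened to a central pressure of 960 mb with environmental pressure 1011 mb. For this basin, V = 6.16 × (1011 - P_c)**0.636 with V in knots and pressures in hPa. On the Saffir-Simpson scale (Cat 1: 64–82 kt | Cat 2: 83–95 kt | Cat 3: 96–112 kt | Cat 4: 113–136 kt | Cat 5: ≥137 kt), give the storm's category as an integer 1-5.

1

ΔP = 1011 − 960 = 51 mb.
V ≈ 6.16 × 51^0.636 = 6.16 × 12.19 ≈ 75 kt.
75 kt falls in the Category 1 band.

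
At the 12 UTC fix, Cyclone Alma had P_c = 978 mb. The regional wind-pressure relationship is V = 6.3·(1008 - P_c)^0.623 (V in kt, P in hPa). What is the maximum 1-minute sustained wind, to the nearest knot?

ΔP = 1008 − 978 = 30 mb.
30^0.623 ≈ 8.322.
V ≈ 6.3 × 8.322 ≈ 52.4 kt.

52 kt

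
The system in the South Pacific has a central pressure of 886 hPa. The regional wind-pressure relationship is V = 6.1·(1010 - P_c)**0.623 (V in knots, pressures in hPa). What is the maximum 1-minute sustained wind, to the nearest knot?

123 kt

ΔP = 1010 − 886 = 124 hPa.
124^0.623 ≈ 20.147.
V ≈ 6.1 × 20.147 ≈ 122.9 kt.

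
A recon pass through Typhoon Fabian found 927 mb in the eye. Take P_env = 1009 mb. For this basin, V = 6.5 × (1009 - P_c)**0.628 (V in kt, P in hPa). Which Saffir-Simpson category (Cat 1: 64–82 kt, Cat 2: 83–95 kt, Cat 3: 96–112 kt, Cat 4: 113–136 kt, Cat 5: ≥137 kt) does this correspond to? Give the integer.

3

ΔP = 1009 − 927 = 82 mb.
V ≈ 6.5 × 82^0.628 = 6.5 × 15.92 ≈ 103 kt.
103 kt falls in the Category 3 band.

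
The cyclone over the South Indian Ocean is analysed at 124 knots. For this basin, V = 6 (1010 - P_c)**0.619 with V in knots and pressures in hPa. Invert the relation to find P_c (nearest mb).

877 mb

ΔP = (V / 6)^(1/0.619) = (124/6)^1.616.
124/6 = 20.667; 20.667^1.616 ≈ 133.30 mb.
P_c = 1010 − 133.30 = 876.70 ≈ 877 mb.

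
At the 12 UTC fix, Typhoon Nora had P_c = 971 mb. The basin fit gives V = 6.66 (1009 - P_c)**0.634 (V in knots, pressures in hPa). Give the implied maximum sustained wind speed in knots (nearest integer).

67 kt

ΔP = 1009 − 971 = 38 mb.
38^0.634 ≈ 10.037.
V ≈ 6.66 × 10.037 ≈ 66.8 kt.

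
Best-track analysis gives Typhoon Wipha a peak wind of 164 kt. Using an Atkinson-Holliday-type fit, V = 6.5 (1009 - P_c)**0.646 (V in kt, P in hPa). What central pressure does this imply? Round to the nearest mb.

ΔP = (V / 6.5)^(1/0.646) = (164/6.5)^1.548.
164/6.5 = 25.231; 25.231^1.548 ≈ 147.97 mb.
P_c = 1009 − 147.97 = 861.03 ≈ 861 mb.

861 mb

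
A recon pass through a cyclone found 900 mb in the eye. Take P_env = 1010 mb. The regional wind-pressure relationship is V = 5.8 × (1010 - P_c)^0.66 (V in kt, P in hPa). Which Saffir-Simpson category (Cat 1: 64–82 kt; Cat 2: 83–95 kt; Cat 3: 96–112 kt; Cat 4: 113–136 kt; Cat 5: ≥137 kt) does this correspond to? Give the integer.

4

ΔP = 1010 − 900 = 110 mb.
V ≈ 5.8 × 110^0.66 = 5.8 × 22.25 ≈ 129 kt.
129 kt falls in the Category 4 band.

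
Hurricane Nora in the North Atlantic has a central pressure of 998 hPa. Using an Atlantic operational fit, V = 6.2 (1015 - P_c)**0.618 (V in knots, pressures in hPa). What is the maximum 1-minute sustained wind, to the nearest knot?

ΔP = 1015 − 998 = 17 hPa.
17^0.618 ≈ 5.760.
V ≈ 6.2 × 5.760 ≈ 35.7 kt.

36 kt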